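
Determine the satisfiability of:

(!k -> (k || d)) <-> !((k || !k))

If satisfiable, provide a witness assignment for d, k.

d = False, k = False

  (!k -> (k || d)) <-> !((k || !k)) = True
    !k -> (k || d) = False
      !k = True
      k || d = False
    !((k || !k)) = False
      k || !k = True
        !k = True
The formula evaluates to True.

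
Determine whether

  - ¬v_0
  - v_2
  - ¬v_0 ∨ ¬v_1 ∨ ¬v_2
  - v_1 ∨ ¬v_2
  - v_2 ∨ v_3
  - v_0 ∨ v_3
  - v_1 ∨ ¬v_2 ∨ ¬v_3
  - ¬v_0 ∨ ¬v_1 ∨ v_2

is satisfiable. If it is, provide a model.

v_0: False, v_1: True, v_2: True, v_3: True

Unit clause (¬v_0) forces v_0 = False.
Unit clause (v_2) forces v_2 = True.
In (v_1 ∨ ¬v_2) only v_1 is left, so v_1 = True.
In (v_0 ∨ v_3) only v_3 is left, so v_3 = True.
Check each clause:
  (¬v_0): ¬v_0 holds.
  (v_2): v_2 holds.
  (¬v_0 ∨ ¬v_1 ∨ ¬v_2): ¬v_0 holds.
  (v_1 ∨ ¬v_2): v_1 holds.
  (v_2 ∨ v_3): v_2 holds.
  (v_0 ∨ v_3): v_3 holds.
  (v_1 ∨ ¬v_2 ∨ ¬v_3): v_1 holds.
  (¬v_0 ∨ ¬v_1 ∨ v_2): ¬v_0 holds.
All clauses satisfied.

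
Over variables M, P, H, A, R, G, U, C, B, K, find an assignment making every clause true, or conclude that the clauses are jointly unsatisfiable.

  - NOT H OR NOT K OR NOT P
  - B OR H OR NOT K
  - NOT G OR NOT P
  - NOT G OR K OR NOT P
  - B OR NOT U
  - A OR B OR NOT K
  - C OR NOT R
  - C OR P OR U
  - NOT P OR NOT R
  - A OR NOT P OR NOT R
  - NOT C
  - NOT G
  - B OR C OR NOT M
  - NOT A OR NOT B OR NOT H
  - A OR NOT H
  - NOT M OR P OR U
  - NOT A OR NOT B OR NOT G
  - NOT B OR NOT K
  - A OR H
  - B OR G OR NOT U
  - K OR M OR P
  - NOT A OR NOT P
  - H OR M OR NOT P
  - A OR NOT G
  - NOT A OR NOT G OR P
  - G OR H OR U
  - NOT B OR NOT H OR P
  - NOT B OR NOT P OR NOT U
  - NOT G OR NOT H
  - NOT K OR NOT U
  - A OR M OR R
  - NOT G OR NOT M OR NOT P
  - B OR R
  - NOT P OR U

Unit clause (NOT C) forces C = False.
Unit clause (NOT G) forces G = False.
In (C OR NOT R) only NOT R is left, so R = False.
In (B OR R) only B is left, so B = True.
In (NOT B OR NOT K) only NOT K is left, so K = False.
Try M = False:
  (K OR M OR P) forces P = True.
  (NOT A OR NOT P) forces A = False.
  clause (A OR M OR R) is falsified — backtrack.
So M = True.
Try P = True:
  (NOT A OR NOT P) forces A = False.
  (A OR NOT H) forces H = False.
  clause (A OR H) is falsified — backtrack.
So P = False.
  then (C OR P OR U) forces U = True.
  then (NOT B OR NOT H OR P) forces H = False.
  then (A OR H) forces A = True.
All clauses satisfied.

M = True, P = False, H = False, A = True, R = False, G = False, U = True, C = False, B = True, K = False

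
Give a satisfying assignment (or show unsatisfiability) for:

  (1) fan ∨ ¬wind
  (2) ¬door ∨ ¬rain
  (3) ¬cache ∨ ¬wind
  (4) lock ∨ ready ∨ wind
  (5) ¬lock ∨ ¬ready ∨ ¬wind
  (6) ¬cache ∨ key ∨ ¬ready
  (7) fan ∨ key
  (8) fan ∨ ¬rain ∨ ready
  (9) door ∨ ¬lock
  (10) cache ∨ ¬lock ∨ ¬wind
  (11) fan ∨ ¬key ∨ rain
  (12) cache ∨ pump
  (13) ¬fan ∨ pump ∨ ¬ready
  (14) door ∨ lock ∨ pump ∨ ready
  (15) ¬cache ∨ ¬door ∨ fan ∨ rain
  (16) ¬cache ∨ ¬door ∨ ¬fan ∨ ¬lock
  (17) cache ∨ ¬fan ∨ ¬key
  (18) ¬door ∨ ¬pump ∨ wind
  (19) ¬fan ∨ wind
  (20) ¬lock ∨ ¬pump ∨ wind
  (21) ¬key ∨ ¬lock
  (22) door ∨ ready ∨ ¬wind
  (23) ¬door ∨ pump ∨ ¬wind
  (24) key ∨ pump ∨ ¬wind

cache: True, rain: True, lock: False, door: False, key: True, pump: False, fan: False, wind: False, ready: True

Set cache = True.
  then (¬cache ∨ ¬wind) forces wind = False.
  then (¬fan ∨ wind) forces fan = False.
  then (fan ∨ key) forces key = True.
  then (fan ∨ ¬key ∨ rain) forces rain = True.
  then (¬key ∨ ¬lock) forces lock = False.
  then (¬door ∨ ¬rain) forces door = False.
  then (lock ∨ ready ∨ wind) forces ready = True.
Set pump = False.
All clauses satisfied.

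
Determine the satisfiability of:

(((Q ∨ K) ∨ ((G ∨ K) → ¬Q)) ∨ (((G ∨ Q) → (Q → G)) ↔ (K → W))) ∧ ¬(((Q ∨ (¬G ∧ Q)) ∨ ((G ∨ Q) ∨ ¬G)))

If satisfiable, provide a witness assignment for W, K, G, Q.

The conjunct ¬(((Q ∨ (¬G ∧ Q)) ∨ ((G ∨ Q) ∨ ¬G))) is unsatisfiable on its own:
  G=F, Q=F: evaluates to False.
  G=F, Q=T: evaluates to False.
  G=T, Q=F: evaluates to False.
  G=T, Q=T: evaluates to False.
So the whole conjunction is unsatisfiable.

UNSATISFIABLE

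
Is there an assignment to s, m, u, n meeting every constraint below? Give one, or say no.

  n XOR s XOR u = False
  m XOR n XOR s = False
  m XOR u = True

Adding constraints 1, 2, 3 mod 2: every variable appears an even number of times on the left, so the left side is 0.
But the right sides sum to 1 (mod 2). 0 ≠ 1 — the system is inconsistent.

Unsatisfiable — no assignment works.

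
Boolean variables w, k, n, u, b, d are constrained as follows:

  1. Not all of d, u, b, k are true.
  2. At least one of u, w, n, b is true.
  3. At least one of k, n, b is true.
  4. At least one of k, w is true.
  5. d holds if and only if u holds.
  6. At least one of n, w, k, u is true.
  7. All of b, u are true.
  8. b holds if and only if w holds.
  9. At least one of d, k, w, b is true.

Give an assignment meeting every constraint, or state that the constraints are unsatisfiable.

w = True; k = False; n = False; u = True; b = True; d = True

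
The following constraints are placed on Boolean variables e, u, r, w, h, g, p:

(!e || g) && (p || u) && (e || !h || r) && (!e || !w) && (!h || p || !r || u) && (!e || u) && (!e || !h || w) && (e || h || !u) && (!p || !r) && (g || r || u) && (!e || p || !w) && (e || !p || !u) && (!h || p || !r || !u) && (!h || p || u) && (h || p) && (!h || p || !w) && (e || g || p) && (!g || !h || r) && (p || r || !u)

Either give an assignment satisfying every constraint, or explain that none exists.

e: False; u: False; r: False; w: True; h: False; g: True; p: True

Set e = False.
Try u = True:
  (e || h || !u) forces h = True.
  (e || !h || r) forces r = True.
  (!p || !r) forces p = False.
  clause (!h || p || !r || !u) is falsified — backtrack.
So u = False.
  then (p || u) forces p = True.
  then (!p || !r) forces r = False.
  then (g || r || u) forces g = True.
  then (!g || !h || r) forces h = False.
Set w = True.
All clauses satisfied.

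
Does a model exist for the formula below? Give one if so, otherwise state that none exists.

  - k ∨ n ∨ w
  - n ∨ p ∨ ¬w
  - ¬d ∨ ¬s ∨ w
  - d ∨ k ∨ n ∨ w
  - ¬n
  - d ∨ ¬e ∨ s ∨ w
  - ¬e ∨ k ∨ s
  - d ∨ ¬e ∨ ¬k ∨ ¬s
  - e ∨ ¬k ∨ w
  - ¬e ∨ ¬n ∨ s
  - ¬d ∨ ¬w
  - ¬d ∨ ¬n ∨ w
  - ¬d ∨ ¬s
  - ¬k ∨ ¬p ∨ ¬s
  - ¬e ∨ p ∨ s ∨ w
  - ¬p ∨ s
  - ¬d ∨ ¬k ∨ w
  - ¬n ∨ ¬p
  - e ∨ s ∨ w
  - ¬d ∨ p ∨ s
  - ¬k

Unit clause (¬n) forces n = False.
Unit clause (¬k) forces k = False.
In (k ∨ n ∨ w) only w is left, so w = True.
In (n ∨ p ∨ ¬w) only p is left, so p = True.
In (¬d ∨ ¬w) only ¬d is left, so d = False.
In (¬p ∨ s) only s is left, so s = True.
Set e = False.
All clauses satisfied.

d = False, e = False, k = False, p = True, s = True, n = False, w = True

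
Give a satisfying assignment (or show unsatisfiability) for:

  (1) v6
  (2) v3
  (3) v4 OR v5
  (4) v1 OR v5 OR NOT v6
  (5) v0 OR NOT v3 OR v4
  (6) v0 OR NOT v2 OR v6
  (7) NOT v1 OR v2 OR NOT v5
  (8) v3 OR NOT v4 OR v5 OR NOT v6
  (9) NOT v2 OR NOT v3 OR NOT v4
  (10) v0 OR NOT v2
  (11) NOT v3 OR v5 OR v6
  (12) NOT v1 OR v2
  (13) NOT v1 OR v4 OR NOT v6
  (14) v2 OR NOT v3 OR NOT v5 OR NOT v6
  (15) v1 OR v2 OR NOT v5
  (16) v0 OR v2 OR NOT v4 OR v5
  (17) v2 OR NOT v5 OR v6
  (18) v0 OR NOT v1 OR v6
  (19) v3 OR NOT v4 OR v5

Unit clause (v6) forces v6 = True.
Unit clause (v3) forces v3 = True.
Try v0 = False:
  (v0 OR NOT v3 OR v4) forces v4 = True.
  (NOT v2 OR NOT v3 OR NOT v4) forces v2 = False.
  (NOT v1 OR v2) forces v1 = False.
  (v1 OR v5 OR NOT v6) forces v5 = True.
  clause (v2 OR NOT v3 OR NOT v5 OR NOT v6) is falsified — backtrack.
So v0 = True.
Set v1 = False.
  then (v1 OR v5 OR NOT v6) forces v5 = True.
  then (v2 OR NOT v3 OR NOT v5 OR NOT v6) forces v2 = True.
  then (NOT v2 OR NOT v3 OR NOT v4) forces v4 = False.
All clauses satisfied.

v0=T; v1=F; v2=T; v3=T; v4=F; v5=T; v6=T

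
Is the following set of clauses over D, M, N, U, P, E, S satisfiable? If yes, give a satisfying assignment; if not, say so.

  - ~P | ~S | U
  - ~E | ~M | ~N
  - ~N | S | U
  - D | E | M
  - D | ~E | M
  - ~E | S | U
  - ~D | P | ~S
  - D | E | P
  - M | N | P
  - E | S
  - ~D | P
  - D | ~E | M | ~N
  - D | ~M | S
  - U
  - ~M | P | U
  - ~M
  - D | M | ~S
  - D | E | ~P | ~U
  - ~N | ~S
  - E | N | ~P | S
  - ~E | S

Unit clause (U) forces U = True.
Unit clause (~M) forces M = False.
Set D = True.
  then (~D | P) forces P = True.
Try N = True:
  (~N | ~S) forces S = False.
  (E | S) forces E = True.
  clause (~E | S) is falsified — backtrack.
So N = False.
Set E = True.
  then (~E | S) forces S = True.
All clauses satisfied.

D=T, M=F, N=F, U=T, P=T, E=T, S=T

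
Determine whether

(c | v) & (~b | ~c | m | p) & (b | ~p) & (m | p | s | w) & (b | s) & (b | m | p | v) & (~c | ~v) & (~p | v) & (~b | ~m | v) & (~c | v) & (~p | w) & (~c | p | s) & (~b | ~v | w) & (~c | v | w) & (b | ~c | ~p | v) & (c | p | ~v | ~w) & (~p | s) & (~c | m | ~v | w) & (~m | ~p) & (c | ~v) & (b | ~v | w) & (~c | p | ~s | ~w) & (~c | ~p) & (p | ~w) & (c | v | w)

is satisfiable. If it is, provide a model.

UNSATISFIABLE

Case v = True:
  (~c | ~v) forces c = False.
  Clause (c | ~v) is falsified — contradiction.
Case v = False:
  (c | v) forces c = True.
  Clause (~c | v) is falsified — contradiction.
Both cases fail, so the formula is unsatisfiable.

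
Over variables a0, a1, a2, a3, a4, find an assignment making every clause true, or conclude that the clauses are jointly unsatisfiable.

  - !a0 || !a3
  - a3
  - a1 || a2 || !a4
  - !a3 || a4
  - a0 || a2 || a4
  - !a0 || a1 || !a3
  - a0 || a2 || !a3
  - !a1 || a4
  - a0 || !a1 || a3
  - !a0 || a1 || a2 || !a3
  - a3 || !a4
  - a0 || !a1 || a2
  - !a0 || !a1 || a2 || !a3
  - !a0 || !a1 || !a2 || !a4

Unit clause (a3) forces a3 = True.
In (!a3 || a4) only a4 is left, so a4 = True.
In (!a0 || !a3) only !a0 is left, so a0 = False.
In (a0 || a2 || !a3) only a2 is left, so a2 = True.
Set a1 = False.
All clauses satisfied.

a0 = False; a1 = False; a2 = True; a3 = True; a4 = True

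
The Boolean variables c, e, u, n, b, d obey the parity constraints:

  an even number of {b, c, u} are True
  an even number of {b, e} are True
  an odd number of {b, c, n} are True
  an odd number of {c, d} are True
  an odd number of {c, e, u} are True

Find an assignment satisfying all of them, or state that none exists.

Unsatisfiable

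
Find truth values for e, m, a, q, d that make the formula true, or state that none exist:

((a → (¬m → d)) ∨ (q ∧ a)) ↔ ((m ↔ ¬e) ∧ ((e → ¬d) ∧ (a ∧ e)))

e=T; m=F; a=T; q=T; d=F

  ((a → (¬m → d)) ∨ (q ∧ a)) ↔ ((m ↔ ¬e) ∧ ((e → ¬d) ∧ (a ∧ e))) = True
    (a → (¬m → d)) ∨ (q ∧ a) = True
      a → (¬m → d) = False
        ¬m → d = False
          ¬m = True
      q ∧ a = True
    (m ↔ ¬e) ∧ ((e → ¬d) ∧ (a ∧ e)) = True
      m ↔ ¬e = True
        ¬e = False
      (e → ¬d) ∧ (a ∧ e) = True
        e → ¬d = True
          ¬d = True
        a ∧ e = True
The formula evaluates to True.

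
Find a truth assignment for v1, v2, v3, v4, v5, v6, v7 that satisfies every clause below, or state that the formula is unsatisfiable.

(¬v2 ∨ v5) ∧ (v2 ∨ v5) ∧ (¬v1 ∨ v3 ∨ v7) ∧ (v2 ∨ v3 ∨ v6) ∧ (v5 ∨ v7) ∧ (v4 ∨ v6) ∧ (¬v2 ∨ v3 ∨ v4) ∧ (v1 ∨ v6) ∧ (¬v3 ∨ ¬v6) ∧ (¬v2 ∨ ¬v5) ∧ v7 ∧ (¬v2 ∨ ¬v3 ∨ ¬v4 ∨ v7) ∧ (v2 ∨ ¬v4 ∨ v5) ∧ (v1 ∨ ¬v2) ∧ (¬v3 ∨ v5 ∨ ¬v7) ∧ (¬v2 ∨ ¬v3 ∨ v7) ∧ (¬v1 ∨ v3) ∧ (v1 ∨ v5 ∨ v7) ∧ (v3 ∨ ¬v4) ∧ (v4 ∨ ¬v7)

Unit clause (v7) forces v7 = True.
In (v4 ∨ ¬v7) only v4 is left, so v4 = True.
In (v3 ∨ ¬v4) only v3 is left, so v3 = True.
In (¬v3 ∨ ¬v6) only ¬v6 is left, so v6 = False.
In (¬v3 ∨ v5 ∨ ¬v7) only v5 is left, so v5 = True.
In (v1 ∨ v6) only v1 is left, so v1 = True.
In (¬v2 ∨ ¬v5) only ¬v2 is left, so v2 = False.
All clauses satisfied.

v1 = True, v2 = False, v3 = True, v4 = True, v5 = True, v6 = False, v7 = True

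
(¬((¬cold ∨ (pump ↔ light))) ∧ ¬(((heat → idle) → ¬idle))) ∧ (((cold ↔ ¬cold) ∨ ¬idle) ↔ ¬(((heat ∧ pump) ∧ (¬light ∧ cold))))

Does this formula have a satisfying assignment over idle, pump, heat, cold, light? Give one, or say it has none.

idle = True, pump = True, heat = True, cold = True, light = False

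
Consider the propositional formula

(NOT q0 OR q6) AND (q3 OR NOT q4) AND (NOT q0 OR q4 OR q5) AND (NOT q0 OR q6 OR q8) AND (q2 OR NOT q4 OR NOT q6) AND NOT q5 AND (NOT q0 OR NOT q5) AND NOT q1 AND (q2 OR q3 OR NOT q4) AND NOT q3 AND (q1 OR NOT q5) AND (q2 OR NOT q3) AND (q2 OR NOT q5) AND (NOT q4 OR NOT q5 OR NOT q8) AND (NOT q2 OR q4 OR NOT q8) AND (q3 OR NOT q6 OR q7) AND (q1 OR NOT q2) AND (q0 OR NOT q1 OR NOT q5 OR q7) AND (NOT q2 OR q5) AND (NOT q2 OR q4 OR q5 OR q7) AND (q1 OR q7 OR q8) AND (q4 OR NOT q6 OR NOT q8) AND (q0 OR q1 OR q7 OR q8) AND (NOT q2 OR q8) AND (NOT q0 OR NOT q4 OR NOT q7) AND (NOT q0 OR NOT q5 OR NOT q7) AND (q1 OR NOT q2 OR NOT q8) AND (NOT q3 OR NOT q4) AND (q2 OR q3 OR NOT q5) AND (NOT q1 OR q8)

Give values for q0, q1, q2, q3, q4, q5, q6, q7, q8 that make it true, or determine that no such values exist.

q0=F; q1=F; q2=F; q3=F; q4=F; q5=F; q6=F; q7=T; q8=T

Unit clause (NOT q5) forces q5 = False.
Unit clause (NOT q1) forces q1 = False.
Unit clause (NOT q3) forces q3 = False.
In (q1 OR NOT q2) only NOT q2 is left, so q2 = False.
In (q3 OR NOT q4) only NOT q4 is left, so q4 = False.
In (NOT q0 OR q4 OR q5) only NOT q0 is left, so q0 = False.
Set q6 = False.
Set q7 = True.
Set q8 = True.
All clauses satisfied.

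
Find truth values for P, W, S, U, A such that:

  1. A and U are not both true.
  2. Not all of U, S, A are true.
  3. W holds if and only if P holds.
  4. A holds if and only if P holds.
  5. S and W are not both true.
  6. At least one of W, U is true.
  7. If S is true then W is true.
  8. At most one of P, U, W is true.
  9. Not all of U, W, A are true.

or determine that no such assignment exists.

P = False, W = False, S = False, U = True, A = False

  (1) A=F, U=T — not both ✓
  (2) {U, S, A}: 1/3 true — not all ✓
  (3) W=F, P=F — same ✓
  (4) A=F, P=F — same ✓
  (5) S=F, W=F — not both ✓
  (6) {W, U}: 1 true — at least one ✓
  (7) S=F ⇒ W: vacuous ✓
  (8) {P, U, W}: 1 true — at most one ✓
  (9) {U, W, A}: 1/3 true — not all ✓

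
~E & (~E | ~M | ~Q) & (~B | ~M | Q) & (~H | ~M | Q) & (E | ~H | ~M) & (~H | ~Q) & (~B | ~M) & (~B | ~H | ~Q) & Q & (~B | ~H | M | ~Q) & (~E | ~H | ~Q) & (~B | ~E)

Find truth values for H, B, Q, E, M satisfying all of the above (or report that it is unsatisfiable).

Unit clause (~E) forces E = False.
Unit clause (Q) forces Q = True.
In (~H | ~Q) only ~H is left, so H = False.
Set B = True.
  then (~B | ~M) forces M = False.
All clauses satisfied.

H: False, B: True, Q: True, E: False, M: False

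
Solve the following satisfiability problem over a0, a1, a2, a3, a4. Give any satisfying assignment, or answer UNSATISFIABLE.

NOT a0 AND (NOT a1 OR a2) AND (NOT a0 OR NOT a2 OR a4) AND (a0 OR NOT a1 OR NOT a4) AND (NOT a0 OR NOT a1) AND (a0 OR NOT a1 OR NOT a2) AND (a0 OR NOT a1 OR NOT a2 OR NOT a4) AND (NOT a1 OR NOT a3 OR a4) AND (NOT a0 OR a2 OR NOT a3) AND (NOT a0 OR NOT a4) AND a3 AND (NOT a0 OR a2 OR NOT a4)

a0=F, a1=F, a2=F, a3=T, a4=T

Unit clause (NOT a0) forces a0 = False.
Unit clause (a3) forces a3 = True.
Try a1 = True:
  (NOT a1 OR a2) forces a2 = True.
  clause (a0 OR NOT a1 OR NOT a2) is falsified — backtrack.
So a1 = False.
Set a2 = False.
Set a4 = True.
All clauses satisfied.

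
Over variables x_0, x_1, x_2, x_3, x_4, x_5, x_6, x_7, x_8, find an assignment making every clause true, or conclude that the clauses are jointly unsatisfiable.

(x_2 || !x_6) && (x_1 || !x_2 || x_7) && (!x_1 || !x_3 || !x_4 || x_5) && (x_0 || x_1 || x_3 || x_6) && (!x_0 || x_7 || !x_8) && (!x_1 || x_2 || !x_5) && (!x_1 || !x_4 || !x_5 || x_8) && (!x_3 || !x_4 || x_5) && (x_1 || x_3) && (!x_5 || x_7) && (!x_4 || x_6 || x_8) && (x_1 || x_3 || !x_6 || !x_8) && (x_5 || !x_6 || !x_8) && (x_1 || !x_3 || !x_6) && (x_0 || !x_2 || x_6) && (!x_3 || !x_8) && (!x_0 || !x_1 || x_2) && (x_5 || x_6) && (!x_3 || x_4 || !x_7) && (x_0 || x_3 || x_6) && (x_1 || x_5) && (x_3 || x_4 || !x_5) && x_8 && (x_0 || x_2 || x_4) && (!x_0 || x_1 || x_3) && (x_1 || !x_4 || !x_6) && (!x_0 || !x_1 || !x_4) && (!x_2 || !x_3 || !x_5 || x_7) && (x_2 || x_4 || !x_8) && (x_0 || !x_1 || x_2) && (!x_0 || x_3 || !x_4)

x_0=F, x_1=T, x_2=T, x_3=F, x_4=T, x_5=T, x_6=T, x_7=T, x_8=T

Unit clause (x_8) forces x_8 = True.
In (!x_3 || !x_8) only !x_3 is left, so x_3 = False.
In (x_1 || x_3) only x_1 is left, so x_1 = True.
Set x_0 = False.
  then (x_0 || x_3 || x_6) forces x_6 = True.
  then (x_0 || !x_1 || x_2) forces x_2 = True.
  then (x_5 || !x_6 || !x_8) forces x_5 = True.
  then (x_3 || x_4 || !x_5) forces x_4 = True.
  then (!x_5 || x_7) forces x_7 = True.
All clauses satisfied.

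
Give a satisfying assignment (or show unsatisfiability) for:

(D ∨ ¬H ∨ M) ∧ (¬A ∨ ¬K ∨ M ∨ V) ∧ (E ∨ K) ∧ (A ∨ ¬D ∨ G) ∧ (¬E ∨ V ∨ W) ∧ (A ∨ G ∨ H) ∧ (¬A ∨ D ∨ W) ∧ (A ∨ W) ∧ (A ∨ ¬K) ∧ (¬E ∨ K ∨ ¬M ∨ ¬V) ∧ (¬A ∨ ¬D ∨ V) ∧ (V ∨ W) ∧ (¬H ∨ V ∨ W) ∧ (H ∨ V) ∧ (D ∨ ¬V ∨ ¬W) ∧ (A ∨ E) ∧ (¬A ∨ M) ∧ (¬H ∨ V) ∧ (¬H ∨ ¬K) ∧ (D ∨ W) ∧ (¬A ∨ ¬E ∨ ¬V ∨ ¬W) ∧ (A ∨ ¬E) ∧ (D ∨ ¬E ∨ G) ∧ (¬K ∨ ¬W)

Set E = False.
  then (E ∨ K) forces K = True.
  then (A ∨ ¬K) forces A = True.
  then (¬A ∨ M) forces M = True.
  then (¬H ∨ ¬K) forces H = False.
  then (¬K ∨ ¬W) forces W = False.
  then (¬A ∨ D ∨ W) forces D = True.
  then (¬A ∨ ¬D ∨ V) forces V = True.
Set G = False.
All clauses satisfied.

E=F, M=T, H=F, D=T, W=F, G=F, V=T, A=T, K=T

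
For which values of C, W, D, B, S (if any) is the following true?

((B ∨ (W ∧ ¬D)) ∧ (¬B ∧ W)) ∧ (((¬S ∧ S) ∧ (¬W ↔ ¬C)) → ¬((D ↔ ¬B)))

C: False, W: True, D: False, B: False, S: False

  (B ∨ (W ∧ ¬D)) ∧ (¬B ∧ W) = True
    B ∨ (W ∧ ¬D) = True
      W ∧ ¬D = True
        ¬D = True
    ¬B ∧ W = True
      ¬B = True
  ((¬S ∧ S) ∧ (¬W ↔ ¬C)) → ¬((D ↔ ¬B)) = True
    (¬S ∧ S) ∧ (¬W ↔ ¬C) = False
      ¬S ∧ S = False
        ¬S = True
      ¬W ↔ ¬C = False
        ¬W = False
        ¬C = True
    ¬((D ↔ ¬B)) = True
      D ↔ ¬B = False
        ¬B = True
Both conjuncts True, so the formula holds.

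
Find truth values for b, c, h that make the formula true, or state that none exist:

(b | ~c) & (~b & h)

b = False, c = False, h = True

  b | ~c = True
    ~c = True
  ~b & h = True
    ~b = True
Both conjuncts True, so the formula holds.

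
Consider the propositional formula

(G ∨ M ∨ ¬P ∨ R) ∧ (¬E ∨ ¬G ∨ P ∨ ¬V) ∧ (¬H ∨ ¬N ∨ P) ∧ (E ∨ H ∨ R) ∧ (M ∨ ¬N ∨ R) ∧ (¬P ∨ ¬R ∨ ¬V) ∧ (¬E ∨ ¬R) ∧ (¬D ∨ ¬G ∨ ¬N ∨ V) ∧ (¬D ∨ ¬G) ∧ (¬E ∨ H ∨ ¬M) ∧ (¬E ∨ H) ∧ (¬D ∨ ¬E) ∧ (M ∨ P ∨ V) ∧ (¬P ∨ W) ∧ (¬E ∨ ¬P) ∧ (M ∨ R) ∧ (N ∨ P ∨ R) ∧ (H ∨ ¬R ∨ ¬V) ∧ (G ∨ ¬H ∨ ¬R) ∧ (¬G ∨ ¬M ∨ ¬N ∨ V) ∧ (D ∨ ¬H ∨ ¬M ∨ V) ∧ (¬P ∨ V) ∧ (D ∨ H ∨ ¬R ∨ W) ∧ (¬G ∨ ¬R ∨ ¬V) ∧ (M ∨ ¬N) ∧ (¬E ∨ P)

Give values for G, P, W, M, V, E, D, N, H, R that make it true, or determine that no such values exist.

Set G = True.
  then (¬D ∨ ¬G) forces D = False.
Set P = True.
  then (¬P ∨ W) forces W = True.
  then (¬E ∨ ¬P) forces E = False.
  then (¬P ∨ V) forces V = True.
  then (¬G ∨ ¬R ∨ ¬V) forces R = False.
  then (E ∨ H ∨ R) forces H = True.
  then (M ∨ R) forces M = True.
Set N = False.
All clauses satisfied.

G=T, P=T, W=T, M=T, V=T, E=F, D=F, N=F, H=T, R=F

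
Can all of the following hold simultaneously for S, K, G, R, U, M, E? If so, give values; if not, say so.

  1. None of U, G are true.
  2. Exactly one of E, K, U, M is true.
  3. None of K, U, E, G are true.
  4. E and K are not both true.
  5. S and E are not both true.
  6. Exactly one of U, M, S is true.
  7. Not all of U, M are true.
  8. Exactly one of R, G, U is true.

S: False, K: False, G: False, R: True, U: False, M: True, E: False

  (1) {U, G}: 0 true — none ✓
  (2) {E, K, U, M}: 1 true — exactly one ✓
  (3) {K, U, E, G}: 0 true — none ✓
  (4) E=F, K=F — not both ✓
  (5) S=F, E=F — not both ✓
  (6) {U, M, S}: 1 true — exactly one ✓
  (7) {U, M}: 1/2 true — not all ✓
  (8) {R, G, U}: 1 true — exactly one ✓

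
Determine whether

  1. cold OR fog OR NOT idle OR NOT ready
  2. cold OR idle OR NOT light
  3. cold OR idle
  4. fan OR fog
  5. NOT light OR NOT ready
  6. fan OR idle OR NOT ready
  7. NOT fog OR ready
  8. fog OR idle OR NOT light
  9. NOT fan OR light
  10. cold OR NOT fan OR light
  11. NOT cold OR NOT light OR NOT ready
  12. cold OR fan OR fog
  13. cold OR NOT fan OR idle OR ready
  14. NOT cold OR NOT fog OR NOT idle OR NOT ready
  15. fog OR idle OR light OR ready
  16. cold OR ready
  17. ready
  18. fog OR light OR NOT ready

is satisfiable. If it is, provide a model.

fog = True, cold = False, fan = False, idle = True, ready = True, light = False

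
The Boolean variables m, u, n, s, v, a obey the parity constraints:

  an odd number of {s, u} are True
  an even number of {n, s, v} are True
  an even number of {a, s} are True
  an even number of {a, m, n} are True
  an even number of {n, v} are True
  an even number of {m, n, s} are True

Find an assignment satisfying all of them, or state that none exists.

m=T, u=T, n=T, s=F, v=T, a=F

{s, u}: 1 true → odd ✓
{n, s, v}: 2 true → even ✓
{a, s}: 0 true → even ✓
{a, m, n}: 2 true → even ✓
{n, v}: 2 true → even ✓
{m, n, s}: 2 true → even ✓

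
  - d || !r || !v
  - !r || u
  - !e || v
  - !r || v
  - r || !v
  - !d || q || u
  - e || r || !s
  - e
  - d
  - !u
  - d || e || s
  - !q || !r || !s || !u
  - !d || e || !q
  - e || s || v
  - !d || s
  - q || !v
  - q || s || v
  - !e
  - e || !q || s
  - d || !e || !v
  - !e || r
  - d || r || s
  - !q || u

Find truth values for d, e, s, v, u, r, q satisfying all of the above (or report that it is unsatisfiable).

Unsatisfiable — no assignment works.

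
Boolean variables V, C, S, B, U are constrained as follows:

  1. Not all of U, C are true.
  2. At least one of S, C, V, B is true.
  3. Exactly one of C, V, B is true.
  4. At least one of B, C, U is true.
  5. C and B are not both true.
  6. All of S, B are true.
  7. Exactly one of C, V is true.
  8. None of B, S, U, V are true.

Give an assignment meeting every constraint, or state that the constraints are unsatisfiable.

Case S = True:
  Constraint (8) is violated (S=T) — contradiction.
Case S = False:
  Constraint (6) is violated (S=F) — contradiction.
Both cases fail — unsatisfiable.

No satisfying assignment exists.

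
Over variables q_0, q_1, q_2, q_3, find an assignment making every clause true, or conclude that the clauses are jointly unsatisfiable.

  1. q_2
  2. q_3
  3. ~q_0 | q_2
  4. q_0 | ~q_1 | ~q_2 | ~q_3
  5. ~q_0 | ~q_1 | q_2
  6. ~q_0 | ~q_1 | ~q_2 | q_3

q_0: True; q_1: True; q_2: True; q_3: True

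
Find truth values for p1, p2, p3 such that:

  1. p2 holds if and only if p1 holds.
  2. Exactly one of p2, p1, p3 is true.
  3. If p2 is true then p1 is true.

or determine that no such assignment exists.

p1: False, p2: False, p3: True

  (1) p2=F, p1=F — same ✓
  (2) {p2, p1, p3}: 1 true — exactly one ✓
  (3) p2=F ⇒ p1: vacuous ✓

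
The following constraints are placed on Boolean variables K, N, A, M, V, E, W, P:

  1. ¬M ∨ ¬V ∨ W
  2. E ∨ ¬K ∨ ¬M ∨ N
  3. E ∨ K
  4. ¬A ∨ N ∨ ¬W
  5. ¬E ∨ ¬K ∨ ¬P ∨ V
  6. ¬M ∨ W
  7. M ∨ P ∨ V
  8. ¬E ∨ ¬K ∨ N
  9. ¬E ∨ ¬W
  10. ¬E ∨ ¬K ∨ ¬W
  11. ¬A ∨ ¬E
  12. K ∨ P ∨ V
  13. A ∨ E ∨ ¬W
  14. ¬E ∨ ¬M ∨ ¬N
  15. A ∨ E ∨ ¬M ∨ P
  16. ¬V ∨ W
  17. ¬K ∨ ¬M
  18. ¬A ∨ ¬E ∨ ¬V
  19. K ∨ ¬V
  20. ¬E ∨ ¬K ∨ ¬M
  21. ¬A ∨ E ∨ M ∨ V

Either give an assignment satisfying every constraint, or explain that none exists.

Set K = False.
  then (E ∨ K) forces E = True.
  then (¬E ∨ ¬W) forces W = False.
  then (¬A ∨ ¬E) forces A = False.
  then (¬V ∨ W) forces V = False.
  then (¬M ∨ W) forces M = False.
  then (M ∨ P ∨ V) forces P = True.
Set N = True.
All clauses satisfied.

K=F, N=T, A=F, M=F, V=F, E=T, W=F, P=T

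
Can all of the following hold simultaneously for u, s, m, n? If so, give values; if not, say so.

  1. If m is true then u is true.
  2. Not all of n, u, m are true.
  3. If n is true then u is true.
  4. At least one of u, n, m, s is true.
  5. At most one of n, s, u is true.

u = False, s = True, m = False, n = False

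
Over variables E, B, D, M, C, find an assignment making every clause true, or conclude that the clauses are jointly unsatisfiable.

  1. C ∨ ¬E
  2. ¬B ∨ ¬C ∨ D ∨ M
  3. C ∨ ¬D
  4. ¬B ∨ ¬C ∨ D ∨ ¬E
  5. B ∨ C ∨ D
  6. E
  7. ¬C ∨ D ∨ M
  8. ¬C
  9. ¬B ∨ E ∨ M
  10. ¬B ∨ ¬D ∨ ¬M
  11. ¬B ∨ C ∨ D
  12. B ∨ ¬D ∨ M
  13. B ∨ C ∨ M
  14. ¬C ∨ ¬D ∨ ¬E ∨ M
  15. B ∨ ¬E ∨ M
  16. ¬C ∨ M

No satisfying assignment exists.

Case E = True:
  (C ∨ ¬E) forces C = True.
  Clause (¬C) is falsified — contradiction.
Case E = False:
  Clause (E) is falsified — contradiction.
Both cases fail, so the formula is unsatisfiable.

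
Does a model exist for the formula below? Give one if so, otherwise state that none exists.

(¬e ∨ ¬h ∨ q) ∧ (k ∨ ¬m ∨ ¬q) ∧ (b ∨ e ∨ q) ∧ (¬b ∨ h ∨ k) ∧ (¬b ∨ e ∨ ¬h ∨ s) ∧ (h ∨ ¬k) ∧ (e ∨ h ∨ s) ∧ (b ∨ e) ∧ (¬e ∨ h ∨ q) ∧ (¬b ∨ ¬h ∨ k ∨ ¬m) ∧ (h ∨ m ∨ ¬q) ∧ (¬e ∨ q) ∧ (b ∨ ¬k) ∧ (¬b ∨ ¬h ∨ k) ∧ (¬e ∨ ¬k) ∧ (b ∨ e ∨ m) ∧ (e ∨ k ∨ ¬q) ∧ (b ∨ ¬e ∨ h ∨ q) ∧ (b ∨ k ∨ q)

Set s = True.
Set q = True.
Set m = False.
  then (h ∨ m ∨ ¬q) forces h = True.
Set b = True.
  then (¬b ∨ ¬h ∨ k) forces k = True.
  then (¬e ∨ ¬k) forces e = False.
All clauses satisfied.

s: True, q: True, m: False, h: True, b: True, e: False, k: True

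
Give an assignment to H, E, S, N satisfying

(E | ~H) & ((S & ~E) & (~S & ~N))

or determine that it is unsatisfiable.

The formula is unsatisfiable.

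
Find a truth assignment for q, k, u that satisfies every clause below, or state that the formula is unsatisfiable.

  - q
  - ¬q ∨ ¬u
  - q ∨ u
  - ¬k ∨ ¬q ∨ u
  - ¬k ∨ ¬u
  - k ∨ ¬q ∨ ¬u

q = True, k = False, u = False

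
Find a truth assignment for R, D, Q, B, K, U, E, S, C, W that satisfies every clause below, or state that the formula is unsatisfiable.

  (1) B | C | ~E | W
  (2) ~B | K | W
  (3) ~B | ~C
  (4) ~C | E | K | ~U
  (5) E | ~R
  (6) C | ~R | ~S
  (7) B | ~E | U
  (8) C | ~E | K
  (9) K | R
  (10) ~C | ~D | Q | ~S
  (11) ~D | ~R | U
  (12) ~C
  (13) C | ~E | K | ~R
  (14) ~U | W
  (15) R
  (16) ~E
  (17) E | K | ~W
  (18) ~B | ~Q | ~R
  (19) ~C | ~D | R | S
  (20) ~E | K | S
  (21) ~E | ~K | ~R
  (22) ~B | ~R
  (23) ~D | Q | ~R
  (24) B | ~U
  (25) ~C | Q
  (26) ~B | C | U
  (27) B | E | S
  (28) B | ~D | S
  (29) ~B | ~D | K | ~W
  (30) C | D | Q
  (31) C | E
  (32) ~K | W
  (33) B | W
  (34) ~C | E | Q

UNSATISFIABLE

Case R = True:
  (E | ~R) forces E = True.
  Clause (~E) is falsified — contradiction.
Case R = False:
  Clause (R) is falsified — contradiction.
Both cases fail, so the formula is unsatisfiable.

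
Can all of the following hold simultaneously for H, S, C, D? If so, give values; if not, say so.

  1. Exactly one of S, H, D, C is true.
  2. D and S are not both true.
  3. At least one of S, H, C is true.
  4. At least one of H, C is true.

H=F; S=F; C=T; D=F

  (1) {S, H, D, C}: 1 true — exactly one ✓
  (2) D=F, S=F — not both ✓
  (3) {S, H, C}: 1 true — at least one ✓
  (4) {H, C}: 1 true — at least one ✓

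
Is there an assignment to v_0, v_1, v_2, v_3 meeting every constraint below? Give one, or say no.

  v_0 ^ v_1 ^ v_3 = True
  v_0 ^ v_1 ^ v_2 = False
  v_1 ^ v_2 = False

v_0: False; v_1: False; v_2: False; v_3: True

v_0 ^ v_1 ^ v_3 = F ^ F ^ T = True ✓
v_0 ^ v_1 ^ v_2 = F ^ F ^ F = False ✓
v_1 ^ v_2 = F ^ F = False ✓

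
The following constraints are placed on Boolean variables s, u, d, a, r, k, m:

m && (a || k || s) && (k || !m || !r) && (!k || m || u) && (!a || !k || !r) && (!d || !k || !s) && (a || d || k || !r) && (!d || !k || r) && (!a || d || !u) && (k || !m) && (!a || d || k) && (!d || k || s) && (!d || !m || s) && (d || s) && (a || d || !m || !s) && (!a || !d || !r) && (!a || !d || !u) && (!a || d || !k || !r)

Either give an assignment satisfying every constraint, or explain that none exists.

Unit clause (m) forces m = True.
In (k || !m) only k is left, so k = True.
Try s = False:
  (!d || !m || s) forces d = False.
  clause (d || s) is falsified — backtrack.
So s = True.
  then (!d || !k || !s) forces d = False.
  then (a || d || !m || !s) forces a = True.
  then (!a || d || !k || !r) forces r = False.
  then (!a || d || !u) forces u = False.
All clauses satisfied.

s = True, u = False, d = False, a = True, r = False, k = True, m = True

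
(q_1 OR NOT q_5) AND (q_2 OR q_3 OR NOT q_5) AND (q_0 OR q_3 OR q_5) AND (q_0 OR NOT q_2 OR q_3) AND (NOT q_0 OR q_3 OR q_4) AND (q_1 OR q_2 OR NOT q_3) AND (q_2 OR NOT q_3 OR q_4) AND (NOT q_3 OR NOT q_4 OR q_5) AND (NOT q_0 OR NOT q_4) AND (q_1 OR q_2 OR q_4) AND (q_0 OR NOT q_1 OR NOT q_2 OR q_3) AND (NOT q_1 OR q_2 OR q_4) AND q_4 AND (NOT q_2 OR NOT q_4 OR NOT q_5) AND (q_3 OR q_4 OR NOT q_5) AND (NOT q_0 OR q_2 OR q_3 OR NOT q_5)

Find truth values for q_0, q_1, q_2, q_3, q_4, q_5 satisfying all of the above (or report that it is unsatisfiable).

q_0: False, q_1: True, q_2: False, q_3: True, q_4: True, q_5: True

Unit clause (q_4) forces q_4 = True.
In (NOT q_0 OR NOT q_4) only NOT q_0 is left, so q_0 = False.
Try q_1 = False:
  (q_1 OR NOT q_5) forces q_5 = False.
  (q_0 OR q_3 OR q_5) forces q_3 = True.
  clause (NOT q_3 OR NOT q_4 OR q_5) is falsified — backtrack.
So q_1 = True.
Set q_2 = False.
Set q_3 = True.
  then (NOT q_3 OR NOT q_4 OR q_5) forces q_5 = True.
All clauses satisfied.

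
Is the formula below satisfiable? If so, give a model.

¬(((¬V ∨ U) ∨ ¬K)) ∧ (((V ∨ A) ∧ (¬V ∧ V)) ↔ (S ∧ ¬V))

S=T; K=T; V=T; U=F; A=T

  ¬(((¬V ∨ U) ∨ ¬K)) = True
    (¬V ∨ U) ∨ ¬K = False
      ¬V ∨ U = False
        ¬V = False
      ¬K = False
  ((V ∨ A) ∧ (¬V ∧ V)) ↔ (S ∧ ¬V) = True
    (V ∨ A) ∧ (¬V ∧ V) = False
      V ∨ A = True
      ¬V ∧ V = False
        ¬V = False
    S ∧ ¬V = False
      ¬V = False
Both conjuncts True, so the formula holds.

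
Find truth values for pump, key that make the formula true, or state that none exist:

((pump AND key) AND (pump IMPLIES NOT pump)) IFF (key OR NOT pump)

pump = True, key = False

  ((pump AND key) AND (pump IMPLIES NOT pump)) IFF (key OR NOT pump) = True
    (pump AND key) AND (pump IMPLIES NOT pump) = False
      pump AND key = False
      pump IMPLIES NOT pump = False
        NOT pump = False
    key OR NOT pump = False
      NOT pump = False
The formula evaluates to True.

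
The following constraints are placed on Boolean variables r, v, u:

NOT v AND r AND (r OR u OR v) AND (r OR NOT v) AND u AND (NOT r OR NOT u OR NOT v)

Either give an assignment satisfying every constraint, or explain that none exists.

r = True; v = False; u = True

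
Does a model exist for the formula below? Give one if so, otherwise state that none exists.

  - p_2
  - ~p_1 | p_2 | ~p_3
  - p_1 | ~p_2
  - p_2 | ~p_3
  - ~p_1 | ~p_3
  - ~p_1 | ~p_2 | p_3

No satisfying assignment exists.

Case p_2 = True:
  (p_1 | ~p_2) forces p_1 = True.
  (~p_1 | ~p_3) forces p_3 = False.
  Clause (~p_1 | ~p_2 | p_3) is falsified — contradiction.
Case p_2 = False:
  Clause (p_2) is falsified — contradiction.
Both cases fail, so the formula is unsatisfiable.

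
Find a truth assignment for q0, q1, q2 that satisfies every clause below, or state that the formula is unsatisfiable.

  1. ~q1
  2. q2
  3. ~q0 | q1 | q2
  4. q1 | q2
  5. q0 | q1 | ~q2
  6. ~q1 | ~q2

q0 = True; q1 = False; q2 = True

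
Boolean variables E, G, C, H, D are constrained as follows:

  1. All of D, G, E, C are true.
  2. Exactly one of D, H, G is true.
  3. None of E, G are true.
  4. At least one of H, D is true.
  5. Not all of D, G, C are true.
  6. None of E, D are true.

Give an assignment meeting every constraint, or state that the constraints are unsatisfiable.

Case E = True:
  Constraint (3) is violated (E=T) — contradiction.
Case E = False:
  Constraint (1) is violated (E=F) — contradiction.
Both cases fail — unsatisfiable.

Unsatisfiable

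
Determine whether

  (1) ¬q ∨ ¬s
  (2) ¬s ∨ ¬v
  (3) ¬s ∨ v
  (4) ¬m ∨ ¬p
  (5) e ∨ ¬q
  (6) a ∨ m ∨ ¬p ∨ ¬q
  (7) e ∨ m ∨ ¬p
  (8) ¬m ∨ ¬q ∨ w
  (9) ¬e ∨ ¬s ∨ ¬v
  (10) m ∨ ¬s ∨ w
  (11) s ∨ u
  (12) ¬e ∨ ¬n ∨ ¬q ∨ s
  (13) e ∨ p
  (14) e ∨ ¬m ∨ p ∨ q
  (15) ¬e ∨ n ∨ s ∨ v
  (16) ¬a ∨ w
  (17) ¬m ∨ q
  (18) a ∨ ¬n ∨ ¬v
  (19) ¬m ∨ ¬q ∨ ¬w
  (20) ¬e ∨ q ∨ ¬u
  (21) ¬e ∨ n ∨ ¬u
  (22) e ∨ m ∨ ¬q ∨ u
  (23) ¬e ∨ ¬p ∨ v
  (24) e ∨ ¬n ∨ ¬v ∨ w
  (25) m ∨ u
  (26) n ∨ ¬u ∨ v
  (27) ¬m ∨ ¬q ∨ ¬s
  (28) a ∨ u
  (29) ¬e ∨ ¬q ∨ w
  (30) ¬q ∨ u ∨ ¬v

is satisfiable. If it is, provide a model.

UNSATISFIABLE

Case q = True:
  (¬q ∨ ¬s) forces s = False.
  (e ∨ ¬q) forces e = True.
  (s ∨ u) forces u = True.
  (¬e ∨ ¬n ∨ ¬q ∨ s) forces n = False.
  Clause (¬e ∨ n ∨ ¬u) is falsified — contradiction.
Case q = False:
  (¬m ∨ q) forces m = False.
  (m ∨ u) forces u = True.
  (¬e ∨ q ∨ ¬u) forces e = False.
  (e ∨ m ∨ ¬p) forces p = False.
  Clause (e ∨ p) is falsified — contradiction.
Both cases fail, so the formula is unsatisfiable.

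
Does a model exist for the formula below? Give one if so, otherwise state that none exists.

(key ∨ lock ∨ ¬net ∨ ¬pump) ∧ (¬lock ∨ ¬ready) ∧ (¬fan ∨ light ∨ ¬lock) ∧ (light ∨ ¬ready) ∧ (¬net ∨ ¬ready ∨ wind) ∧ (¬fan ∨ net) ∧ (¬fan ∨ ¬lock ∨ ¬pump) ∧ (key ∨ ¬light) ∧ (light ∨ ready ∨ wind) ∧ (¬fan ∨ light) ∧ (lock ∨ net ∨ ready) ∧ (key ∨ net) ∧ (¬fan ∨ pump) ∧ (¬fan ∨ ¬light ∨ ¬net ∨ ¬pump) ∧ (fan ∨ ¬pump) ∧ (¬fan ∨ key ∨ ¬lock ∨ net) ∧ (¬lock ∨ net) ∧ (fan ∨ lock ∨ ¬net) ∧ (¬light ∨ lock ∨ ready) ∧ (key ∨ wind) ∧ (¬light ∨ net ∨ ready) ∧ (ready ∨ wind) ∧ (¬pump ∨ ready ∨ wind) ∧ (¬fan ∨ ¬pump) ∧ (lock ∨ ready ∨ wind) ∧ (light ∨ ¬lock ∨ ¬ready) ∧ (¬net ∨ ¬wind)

lock = False, light = True, pump = False, fan = False, net = False, wind = True, ready = True, key = True

Try lock = True:
  (¬lock ∨ ¬ready) forces ready = False.
  (¬lock ∨ net) forces net = True.
  (ready ∨ wind) forces wind = True.
  clause (¬net ∨ ¬wind) is falsified — backtrack.
So lock = False.
Set light = True.
  then (key ∨ ¬light) forces key = True.
  then (¬light ∨ lock ∨ ready) forces ready = True.
Set pump = False.
  then (¬fan ∨ pump) forces fan = False.
  then (fan ∨ lock ∨ ¬net) forces net = False.
Set wind = True.
All clauses satisfied.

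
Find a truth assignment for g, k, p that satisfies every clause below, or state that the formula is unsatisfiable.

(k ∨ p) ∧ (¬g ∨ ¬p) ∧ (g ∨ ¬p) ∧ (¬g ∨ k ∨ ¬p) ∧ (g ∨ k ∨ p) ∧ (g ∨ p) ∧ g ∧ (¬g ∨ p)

Case g = True:
  (¬g ∨ ¬p) forces p = False.
  Clause (¬g ∨ p) is falsified — contradiction.
Case g = False:
  Clause (g) is falsified — contradiction.
Both cases fail, so the formula is unsatisfiable.

The formula is unsatisfiable.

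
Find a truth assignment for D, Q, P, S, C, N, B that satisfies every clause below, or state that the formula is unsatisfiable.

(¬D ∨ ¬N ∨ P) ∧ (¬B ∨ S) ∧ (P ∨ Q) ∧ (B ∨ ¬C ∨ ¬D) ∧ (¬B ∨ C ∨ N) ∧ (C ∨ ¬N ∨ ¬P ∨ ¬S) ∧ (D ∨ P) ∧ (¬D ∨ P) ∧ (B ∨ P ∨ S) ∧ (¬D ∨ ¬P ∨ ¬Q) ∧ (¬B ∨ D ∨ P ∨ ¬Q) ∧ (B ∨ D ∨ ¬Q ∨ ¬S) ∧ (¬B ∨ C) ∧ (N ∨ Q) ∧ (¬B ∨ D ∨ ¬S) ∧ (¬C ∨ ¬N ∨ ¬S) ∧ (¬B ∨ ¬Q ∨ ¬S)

D=T; Q=F; P=T; S=F; C=F; N=T; B=F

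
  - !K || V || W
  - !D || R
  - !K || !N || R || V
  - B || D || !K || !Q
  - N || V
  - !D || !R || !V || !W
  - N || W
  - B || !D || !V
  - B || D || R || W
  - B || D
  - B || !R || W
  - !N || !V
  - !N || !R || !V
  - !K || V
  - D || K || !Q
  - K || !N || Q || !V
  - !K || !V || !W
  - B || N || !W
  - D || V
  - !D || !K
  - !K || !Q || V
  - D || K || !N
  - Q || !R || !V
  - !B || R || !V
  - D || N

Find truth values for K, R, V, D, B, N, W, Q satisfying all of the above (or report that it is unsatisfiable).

K = False, R = True, V = False, D = True, B = True, N = True, W = True, Q = True

Try K = True:
  (!K || V) forces V = True.
  (!N || !V) forces N = False.
  (N || W) forces W = True.
  clause (!K || !V || !W) is falsified — backtrack.
So K = False.
Set R = True.
Set V = False.
  then (N || V) forces N = True.
  then (D || V) forces D = True.
Set B = True.
Set W = True.
Set Q = True.
All clauses satisfied.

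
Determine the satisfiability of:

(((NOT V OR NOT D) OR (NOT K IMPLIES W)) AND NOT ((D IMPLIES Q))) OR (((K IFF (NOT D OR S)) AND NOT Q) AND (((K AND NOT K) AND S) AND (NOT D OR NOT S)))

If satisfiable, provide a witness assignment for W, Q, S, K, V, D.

W: True, Q: False, S: True, K: True, V: True, D: True

  (((NOT V OR NOT D) OR (NOT K IMPLIES W)) AND NOT ((D IMPLIES Q))) OR (((K IFF (NOT D OR S)) AND NOT Q) AND (((K AND NOT K) AND S) AND (NOT D OR NOT S))) = True
    ((NOT V OR NOT D) OR (NOT K IMPLIES W)) AND NOT ((D IMPLIES Q)) = True
      (NOT V OR NOT D) OR (NOT K IMPLIES W) = True
        NOT V OR NOT D = False
          NOT V = False
          NOT D = False
        NOT K IMPLIES W = True
          NOT K = False
      NOT ((D IMPLIES Q)) = True
        D IMPLIES Q = False
    ((K IFF (NOT D OR S)) AND NOT Q) AND (((K AND NOT K) AND S) AND (NOT D OR NOT S)) = False
      (K IFF (NOT D OR S)) AND NOT Q = True
        K IFF (NOT D OR S) = True
          NOT D OR S = True
            NOT D = False
        NOT Q = True
      ((K AND NOT K) AND S) AND (NOT D OR NOT S) = False
        (K AND NOT K) AND S = False
          K AND NOT K = False
            NOT K = False
        NOT D OR NOT S = False
          NOT D = False
          NOT S = False
The formula evaluates to True.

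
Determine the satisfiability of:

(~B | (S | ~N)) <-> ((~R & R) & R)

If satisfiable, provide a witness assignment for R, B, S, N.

R=T, B=T, S=F, N=T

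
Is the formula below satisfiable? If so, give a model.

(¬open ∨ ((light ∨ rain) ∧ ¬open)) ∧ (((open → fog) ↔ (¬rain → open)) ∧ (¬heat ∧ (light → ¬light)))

fog = True; light = False; open = False; heat = False; rain = True

  ¬open ∨ ((light ∨ rain) ∧ ¬open) = True
    ¬open = True
    (light ∨ rain) ∧ ¬open = True
      light ∨ rain = True
      ¬open = True
  ((open → fog) ↔ (¬rain → open)) ∧ (¬heat ∧ (light → ¬light)) = True
    (open → fog) ↔ (¬rain → open) = True
      open → fog = True
      ¬rain → open = True
        ¬rain = False
    ¬heat ∧ (light → ¬light) = True
      ¬heat = True
      light → ¬light = True
        ¬light = True
Both conjuncts True, so the formula holds.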